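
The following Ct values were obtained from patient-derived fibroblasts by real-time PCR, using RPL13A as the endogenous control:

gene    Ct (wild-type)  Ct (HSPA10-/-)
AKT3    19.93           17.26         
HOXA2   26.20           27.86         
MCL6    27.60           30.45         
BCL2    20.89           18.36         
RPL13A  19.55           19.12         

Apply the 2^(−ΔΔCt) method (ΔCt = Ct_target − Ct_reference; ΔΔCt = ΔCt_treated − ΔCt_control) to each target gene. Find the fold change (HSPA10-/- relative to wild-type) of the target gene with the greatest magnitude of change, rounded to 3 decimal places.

AKT3: ΔΔCt = (17.26−19.12) − (19.93−19.55) = -1.86 − 0.38 = -2.24; fold change = 2^2.24 = 4.724
HOXA2: ΔΔCt = (27.86−19.12) − (26.20−19.55) = 8.74 − 6.65 = 2.09; fold change = 2^-2.09 = 0.235
MCL6: ΔΔCt = (30.45−19.12) − (27.60−19.55) = 11.33 − 8.05 = 3.28; fold change = 2^-3.28 = 0.103
BCL2: ΔΔCt = (18.36−19.12) − (20.89−19.55) = -0.76 − 1.34 = -2.10; fold change = 2^2.10 = 4.287
MCL6 has the largest |ΔΔCt| = 3.28.

0.103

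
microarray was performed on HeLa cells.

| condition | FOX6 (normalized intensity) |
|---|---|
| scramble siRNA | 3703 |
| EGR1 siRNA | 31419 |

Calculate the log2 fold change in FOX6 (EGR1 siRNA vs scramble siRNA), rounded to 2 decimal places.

Fold change = 31419 / 3703 = 8.4847
log2(8.4847) = 3.085

3.08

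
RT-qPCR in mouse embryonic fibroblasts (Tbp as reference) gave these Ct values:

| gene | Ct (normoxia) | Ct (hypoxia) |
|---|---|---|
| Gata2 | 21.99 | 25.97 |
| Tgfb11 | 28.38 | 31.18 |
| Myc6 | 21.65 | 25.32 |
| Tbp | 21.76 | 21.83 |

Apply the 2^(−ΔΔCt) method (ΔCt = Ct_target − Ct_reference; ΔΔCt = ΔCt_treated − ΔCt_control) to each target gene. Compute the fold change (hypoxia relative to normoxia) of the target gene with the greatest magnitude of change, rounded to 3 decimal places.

0.067

Gata2: ΔΔCt = (25.97−21.83) − (21.99−21.76) = 4.14 − 0.23 = 3.91; fold change = 2^-3.91 = 0.067
Tgfb11: ΔΔCt = (31.18−21.83) − (28.38−21.76) = 9.35 − 6.62 = 2.73; fold change = 2^-2.73 = 0.151
Myc6: ΔΔCt = (25.32−21.83) − (21.65−21.76) = 3.49 − (-0.11) = 3.60; fold change = 2^-3.60 = 0.082
Gata2 has the largest |ΔΔCt| = 3.91.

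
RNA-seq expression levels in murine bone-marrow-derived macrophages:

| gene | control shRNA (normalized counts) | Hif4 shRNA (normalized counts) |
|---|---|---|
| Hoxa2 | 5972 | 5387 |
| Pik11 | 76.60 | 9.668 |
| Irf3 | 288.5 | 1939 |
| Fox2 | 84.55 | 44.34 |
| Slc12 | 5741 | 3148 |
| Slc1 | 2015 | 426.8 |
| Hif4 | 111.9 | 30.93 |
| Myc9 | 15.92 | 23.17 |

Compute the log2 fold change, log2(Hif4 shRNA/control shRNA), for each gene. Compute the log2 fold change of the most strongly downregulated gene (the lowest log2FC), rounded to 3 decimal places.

log2(5387/5972) = -0.149  (Hoxa2)
log2(9.668/76.60) = -2.986  (Pik11)
log2(1939/288.5) = 2.749  (Irf3)
log2(44.34/84.55) = -0.931  (Fox2)
log2(3148/5741) = -0.867  (Slc12)
log2(426.8/2015) = -2.239  (Slc1)
log2(30.93/111.9) = -1.855  (Hif4)
log2(23.17/15.92) = 0.541  (Myc9)
Pik11 is most strongly downregulated.

-2.986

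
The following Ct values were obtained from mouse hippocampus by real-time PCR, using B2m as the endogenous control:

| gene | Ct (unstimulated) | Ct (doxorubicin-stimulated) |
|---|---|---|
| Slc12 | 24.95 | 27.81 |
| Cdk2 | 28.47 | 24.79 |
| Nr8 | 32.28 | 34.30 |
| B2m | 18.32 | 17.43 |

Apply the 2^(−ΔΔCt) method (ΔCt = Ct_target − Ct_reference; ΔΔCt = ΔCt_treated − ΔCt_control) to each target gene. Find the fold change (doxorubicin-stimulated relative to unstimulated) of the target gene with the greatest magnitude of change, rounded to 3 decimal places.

Slc12: ΔΔCt = (27.81−17.43) − (24.95−18.32) = 10.38 − 6.63 = 3.75; fold change = 2^-3.75 = 0.074
Cdk2: ΔΔCt = (24.79−17.43) − (28.47−18.32) = 7.36 − 10.15 = -2.79; fold change = 2^2.79 = 6.916
Nr8: ΔΔCt = (34.30−17.43) − (32.28−18.32) = 16.87 − 13.96 = 2.91; fold change = 2^-2.91 = 0.133
Slc12 has the largest |ΔΔCt| = 3.75.

0.074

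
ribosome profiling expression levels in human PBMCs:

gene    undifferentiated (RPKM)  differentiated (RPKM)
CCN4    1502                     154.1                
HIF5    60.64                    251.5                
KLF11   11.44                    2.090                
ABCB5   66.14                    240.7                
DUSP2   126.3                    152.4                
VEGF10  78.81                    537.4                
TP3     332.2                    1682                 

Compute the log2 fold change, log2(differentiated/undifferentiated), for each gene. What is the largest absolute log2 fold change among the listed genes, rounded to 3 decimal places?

3.285

log2(154.1/1502) = -3.285  (CCN4)
log2(251.5/60.64) = 2.052  (HIF5)
log2(2.090/11.44) = -2.453  (KLF11)
log2(240.7/66.14) = 1.864  (ABCB5)
log2(152.4/126.3) = 0.271  (DUSP2)
log2(537.4/78.81) = 2.770  (VEGF10)
log2(1682/332.2) = 2.340  (TP3)
The largest magnitude belongs to CCN4.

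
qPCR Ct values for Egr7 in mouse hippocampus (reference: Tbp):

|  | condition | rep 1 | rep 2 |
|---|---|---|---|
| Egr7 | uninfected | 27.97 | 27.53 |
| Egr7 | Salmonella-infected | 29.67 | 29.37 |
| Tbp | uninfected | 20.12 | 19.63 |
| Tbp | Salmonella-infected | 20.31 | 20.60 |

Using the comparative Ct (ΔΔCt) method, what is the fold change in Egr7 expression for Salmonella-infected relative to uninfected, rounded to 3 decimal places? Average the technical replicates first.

0.438

Mean Ct: Egr7 uninfected 27.750; Egr7 Salmonella-infected 29.520; Tbp uninfected 19.875; Tbp Salmonella-infected 20.455
ΔCt(uninfected) = 27.750 − 19.875 = 7.875
ΔCt(Salmonella-infected) = 29.520 − 20.455 = 9.065
ΔΔCt = 9.065 − 7.875 = 1.190
Fold change = 2^(−1.190) = 0.4383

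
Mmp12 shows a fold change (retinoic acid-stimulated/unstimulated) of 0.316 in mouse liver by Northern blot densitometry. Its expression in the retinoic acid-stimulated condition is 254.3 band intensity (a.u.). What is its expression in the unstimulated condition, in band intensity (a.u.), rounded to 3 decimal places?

804.747

unstimulated expression = 254.3 / 0.316 = 804.747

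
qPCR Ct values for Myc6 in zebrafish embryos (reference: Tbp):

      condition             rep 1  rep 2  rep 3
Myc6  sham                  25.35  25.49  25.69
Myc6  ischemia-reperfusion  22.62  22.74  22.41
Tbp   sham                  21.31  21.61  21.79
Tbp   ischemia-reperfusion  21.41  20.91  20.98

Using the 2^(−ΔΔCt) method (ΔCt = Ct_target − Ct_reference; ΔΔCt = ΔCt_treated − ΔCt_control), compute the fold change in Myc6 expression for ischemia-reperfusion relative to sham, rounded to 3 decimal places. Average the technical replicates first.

Mean Ct: Myc6 sham 25.510; Myc6 ischemia-reperfusion 22.590; Tbp sham 21.570; Tbp ischemia-reperfusion 21.100
ΔCt(sham) = 25.510 − 21.570 = 3.940
ΔCt(ischemia-reperfusion) = 22.590 − 21.100 = 1.490
ΔΔCt = 1.490 − 3.940 = -2.450
Fold change = 2^(−(-2.450)) = 2^2.450 = 5.4642

5.464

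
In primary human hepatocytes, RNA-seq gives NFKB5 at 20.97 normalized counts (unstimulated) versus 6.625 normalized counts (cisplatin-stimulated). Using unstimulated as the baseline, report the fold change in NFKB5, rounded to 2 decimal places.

0.32

Fold change = 6.625 / 20.97 = 0.316
NFKB5 is downregulated.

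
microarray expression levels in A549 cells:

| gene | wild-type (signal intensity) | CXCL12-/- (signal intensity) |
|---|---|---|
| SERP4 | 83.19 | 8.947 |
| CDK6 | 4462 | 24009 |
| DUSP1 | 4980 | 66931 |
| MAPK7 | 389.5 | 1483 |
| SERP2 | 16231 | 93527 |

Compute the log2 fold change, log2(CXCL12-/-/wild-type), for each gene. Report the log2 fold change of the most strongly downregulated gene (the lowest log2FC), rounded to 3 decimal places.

log2(8.947/83.19) = -3.217  (SERP4)
log2(24009/4462) = 2.428  (CDK6)
log2(66931/4980) = 3.748  (DUSP1)
log2(1483/389.5) = 1.929  (MAPK7)
log2(93527/16231) = 2.527  (SERP2)
SERP4 is most strongly downregulated.

-3.217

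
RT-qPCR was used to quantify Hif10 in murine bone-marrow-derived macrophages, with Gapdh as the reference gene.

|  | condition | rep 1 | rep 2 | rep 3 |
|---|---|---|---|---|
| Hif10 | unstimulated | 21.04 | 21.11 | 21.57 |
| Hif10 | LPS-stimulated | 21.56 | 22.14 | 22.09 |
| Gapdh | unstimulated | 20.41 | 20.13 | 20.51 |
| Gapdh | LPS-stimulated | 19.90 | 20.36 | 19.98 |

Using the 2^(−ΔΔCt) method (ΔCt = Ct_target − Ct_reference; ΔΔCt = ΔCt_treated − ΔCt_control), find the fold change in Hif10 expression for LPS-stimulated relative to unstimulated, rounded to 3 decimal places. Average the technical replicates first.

Mean Ct: Hif10 unstimulated 21.240; Hif10 LPS-stimulated 21.930; Gapdh unstimulated 20.350; Gapdh LPS-stimulated 20.080
ΔCt(unstimulated) = 21.240 − 20.350 = 0.890
ΔCt(LPS-stimulated) = 21.930 − 20.080 = 1.850
ΔΔCt = 1.850 − 0.890 = 0.960
Fold change = 2^(−0.960) = 0.5141

0.514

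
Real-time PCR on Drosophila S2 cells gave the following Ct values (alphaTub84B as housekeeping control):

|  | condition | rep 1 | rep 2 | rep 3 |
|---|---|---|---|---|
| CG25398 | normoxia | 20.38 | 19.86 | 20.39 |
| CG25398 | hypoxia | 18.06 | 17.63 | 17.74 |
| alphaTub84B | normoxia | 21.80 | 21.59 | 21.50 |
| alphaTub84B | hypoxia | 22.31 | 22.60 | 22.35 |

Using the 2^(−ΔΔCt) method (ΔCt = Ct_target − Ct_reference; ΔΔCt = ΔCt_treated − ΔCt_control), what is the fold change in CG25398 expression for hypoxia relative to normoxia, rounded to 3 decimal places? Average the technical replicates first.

9.126

Mean Ct: CG25398 normoxia 20.210; CG25398 hypoxia 17.810; alphaTub84B normoxia 21.630; alphaTub84B hypoxia 22.420
ΔCt(normoxia) = 20.210 − 21.630 = -1.420
ΔCt(hypoxia) = 17.810 − 22.420 = -4.610
ΔΔCt = -4.610 − (-1.420) = -3.190
Fold change = 2^(−(-3.190)) = 2^3.190 = 9.1261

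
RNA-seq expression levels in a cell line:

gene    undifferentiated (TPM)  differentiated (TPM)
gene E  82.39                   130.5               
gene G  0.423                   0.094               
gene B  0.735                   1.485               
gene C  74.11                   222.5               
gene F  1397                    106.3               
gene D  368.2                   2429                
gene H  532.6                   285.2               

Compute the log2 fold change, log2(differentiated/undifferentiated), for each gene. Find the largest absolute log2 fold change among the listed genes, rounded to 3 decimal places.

3.716

log2(130.5/82.39) = 0.664  (gene E)
log2(0.094/0.423) = -2.170  (gene G)
log2(1.485/0.735) = 1.015  (gene B)
log2(222.5/74.11) = 1.586  (gene C)
log2(106.3/1397) = -3.716  (gene F)
log2(2429/368.2) = 2.722  (gene D)
log2(285.2/532.6) = -0.901  (gene H)
The largest magnitude belongs to gene F.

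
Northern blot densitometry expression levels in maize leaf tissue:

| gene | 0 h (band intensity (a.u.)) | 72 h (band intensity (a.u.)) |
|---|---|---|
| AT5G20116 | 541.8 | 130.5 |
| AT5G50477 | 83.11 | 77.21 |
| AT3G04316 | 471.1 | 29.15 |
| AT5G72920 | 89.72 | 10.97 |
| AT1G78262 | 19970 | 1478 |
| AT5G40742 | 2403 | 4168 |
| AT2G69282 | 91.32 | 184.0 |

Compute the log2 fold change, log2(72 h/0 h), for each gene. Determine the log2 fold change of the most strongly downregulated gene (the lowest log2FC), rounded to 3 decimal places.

-4.014

log2(130.5/541.8) = -2.054  (AT5G20116)
log2(77.21/83.11) = -0.106  (AT5G50477)
log2(29.15/471.1) = -4.014  (AT3G04316)
log2(10.97/89.72) = -3.032  (AT5G72920)
log2(1478/19970) = -3.756  (AT1G78262)
log2(4168/2403) = 0.795  (AT5G40742)
log2(184.0/91.32) = 1.011  (AT2G69282)
AT3G04316 is most strongly downregulated.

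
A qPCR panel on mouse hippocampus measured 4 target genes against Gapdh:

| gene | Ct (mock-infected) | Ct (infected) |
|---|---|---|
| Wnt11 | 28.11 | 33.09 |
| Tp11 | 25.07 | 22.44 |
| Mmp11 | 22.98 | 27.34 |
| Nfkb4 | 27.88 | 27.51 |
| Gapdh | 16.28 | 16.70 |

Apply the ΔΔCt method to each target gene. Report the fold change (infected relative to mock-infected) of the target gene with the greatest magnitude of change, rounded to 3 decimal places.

0.042

Wnt11: ΔΔCt = (33.09−16.70) − (28.11−16.28) = 16.39 − 11.83 = 4.56; fold change = 2^-4.56 = 0.042
Tp11: ΔΔCt = (22.44−16.70) − (25.07−16.28) = 5.74 − 8.79 = -3.05; fold change = 2^3.05 = 8.282
Mmp11: ΔΔCt = (27.34−16.70) − (22.98−16.28) = 10.64 − 6.70 = 3.94; fold change = 2^-3.94 = 0.065
Nfkb4: ΔΔCt = (27.51−16.70) − (27.88−16.28) = 10.81 − 11.60 = -0.79; fold change = 2^0.79 = 1.729
Wnt11 has the largest |ΔΔCt| = 4.56.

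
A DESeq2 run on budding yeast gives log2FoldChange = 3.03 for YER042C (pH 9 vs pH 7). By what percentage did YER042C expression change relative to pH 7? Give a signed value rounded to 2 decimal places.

Fold change = 2^(3.03) = 8.1681
Percent change = (FC − 1) × 100% = (8.1681 − 1) × 100 = 716.81%

716.81%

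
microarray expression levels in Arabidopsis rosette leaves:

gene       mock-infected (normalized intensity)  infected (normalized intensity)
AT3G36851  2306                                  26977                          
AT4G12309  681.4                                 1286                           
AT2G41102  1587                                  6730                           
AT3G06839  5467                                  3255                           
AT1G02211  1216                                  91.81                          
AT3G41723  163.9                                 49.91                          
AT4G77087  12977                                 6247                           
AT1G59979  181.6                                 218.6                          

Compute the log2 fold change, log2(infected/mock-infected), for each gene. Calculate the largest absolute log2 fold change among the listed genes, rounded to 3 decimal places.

log2(26977/2306) = 3.548  (AT3G36851)
log2(1286/681.4) = 0.916  (AT4G12309)
log2(6730/1587) = 2.084  (AT2G41102)
log2(3255/5467) = -0.748  (AT3G06839)
log2(91.81/1216) = -3.727  (AT1G02211)
log2(49.91/163.9) = -1.715  (AT3G41723)
log2(6247/12977) = -1.055  (AT4G77087)
log2(218.6/181.6) = 0.268  (AT1G59979)
The largest magnitude belongs to AT1G02211.

3.727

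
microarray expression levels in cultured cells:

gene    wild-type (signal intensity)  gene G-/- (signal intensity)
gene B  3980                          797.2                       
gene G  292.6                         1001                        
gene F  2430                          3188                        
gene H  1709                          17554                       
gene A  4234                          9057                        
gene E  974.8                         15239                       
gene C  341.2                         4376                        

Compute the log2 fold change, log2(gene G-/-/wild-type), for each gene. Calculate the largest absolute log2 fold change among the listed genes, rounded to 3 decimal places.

3.967

log2(797.2/3980) = -2.320  (gene B)
log2(1001/292.6) = 1.774  (gene G)
log2(3188/2430) = 0.392  (gene F)
log2(17554/1709) = 3.361  (gene H)
log2(9057/4234) = 1.097  (gene A)
log2(15239/974.8) = 3.967  (gene E)
log2(4376/341.2) = 3.681  (gene C)
The largest magnitude belongs to gene E.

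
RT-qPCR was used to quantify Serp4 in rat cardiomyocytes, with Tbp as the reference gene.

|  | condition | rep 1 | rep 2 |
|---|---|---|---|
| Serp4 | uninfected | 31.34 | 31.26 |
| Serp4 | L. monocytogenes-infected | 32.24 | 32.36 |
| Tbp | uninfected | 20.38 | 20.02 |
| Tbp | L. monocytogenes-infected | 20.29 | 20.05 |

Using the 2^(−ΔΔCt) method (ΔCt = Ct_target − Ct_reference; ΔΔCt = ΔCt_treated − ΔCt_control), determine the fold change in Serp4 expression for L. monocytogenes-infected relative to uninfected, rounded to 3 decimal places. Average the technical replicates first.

0.490

Mean Ct: Serp4 uninfected 31.300; Serp4 L. monocytogenes-infected 32.300; Tbp uninfected 20.200; Tbp L. monocytogenes-infected 20.170
ΔCt(uninfected) = 31.300 − 20.200 = 11.100
ΔCt(L. monocytogenes-infected) = 32.300 − 20.170 = 12.130
ΔΔCt = 12.130 − 11.100 = 1.030
Fold change = 2^(−1.030) = 0.4897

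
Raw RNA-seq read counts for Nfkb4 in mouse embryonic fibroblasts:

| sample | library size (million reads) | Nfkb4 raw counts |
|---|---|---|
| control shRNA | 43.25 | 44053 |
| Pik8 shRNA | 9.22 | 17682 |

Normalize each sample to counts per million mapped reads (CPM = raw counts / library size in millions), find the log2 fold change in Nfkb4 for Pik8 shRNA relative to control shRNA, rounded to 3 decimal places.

CPM(control shRNA) = 44053 / 43.25 = 1018.5665
CPM(Pik8 shRNA) = 17682 / 9.22 = 1917.7874
Fold change = 1917.7874 / 1018.5665 = 1.88283
log2(1.88283) = 0.9129

0.913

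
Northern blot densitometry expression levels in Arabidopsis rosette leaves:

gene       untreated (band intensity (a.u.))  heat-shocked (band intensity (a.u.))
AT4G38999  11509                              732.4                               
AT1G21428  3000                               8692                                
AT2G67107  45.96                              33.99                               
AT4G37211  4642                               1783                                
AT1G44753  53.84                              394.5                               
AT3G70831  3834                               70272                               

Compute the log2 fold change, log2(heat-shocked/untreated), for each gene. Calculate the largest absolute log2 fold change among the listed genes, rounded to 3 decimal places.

4.196

log2(732.4/11509) = -3.974  (AT4G38999)
log2(8692/3000) = 1.535  (AT1G21428)
log2(33.99/45.96) = -0.435  (AT2G67107)
log2(1783/4642) = -1.380  (AT4G37211)
log2(394.5/53.84) = 2.873  (AT1G44753)
log2(70272/3834) = 4.196  (AT3G70831)
The largest magnitude belongs to AT3G70831.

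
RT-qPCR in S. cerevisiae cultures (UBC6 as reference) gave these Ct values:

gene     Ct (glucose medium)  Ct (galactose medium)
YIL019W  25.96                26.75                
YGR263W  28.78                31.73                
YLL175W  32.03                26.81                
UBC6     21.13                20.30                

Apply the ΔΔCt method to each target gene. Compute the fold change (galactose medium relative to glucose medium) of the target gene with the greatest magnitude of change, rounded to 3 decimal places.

YIL019W: ΔΔCt = (26.75−20.30) − (25.96−21.13) = 6.45 − 4.83 = 1.62; fold change = 2^-1.62 = 0.325
YGR263W: ΔΔCt = (31.73−20.30) − (28.78−21.13) = 11.43 − 7.65 = 3.78; fold change = 2^-3.78 = 0.073
YLL175W: ΔΔCt = (26.81−20.30) − (32.03−21.13) = 6.51 − 10.90 = -4.39; fold change = 2^4.39 = 20.966
YLL175W has the largest |ΔΔCt| = 4.39.

20.966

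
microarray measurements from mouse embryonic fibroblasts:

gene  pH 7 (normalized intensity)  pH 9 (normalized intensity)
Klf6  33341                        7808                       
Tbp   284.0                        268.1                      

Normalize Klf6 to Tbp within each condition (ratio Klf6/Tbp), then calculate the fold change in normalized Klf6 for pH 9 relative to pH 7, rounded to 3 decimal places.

0.248

Klf6/Tbp (pH 7) = 33341 / 284.0 = 117.4
Klf6/Tbp (pH 9) = 7808 / 268.1 = 29.123
Fold change = 29.123 / 117.4 = 0.2481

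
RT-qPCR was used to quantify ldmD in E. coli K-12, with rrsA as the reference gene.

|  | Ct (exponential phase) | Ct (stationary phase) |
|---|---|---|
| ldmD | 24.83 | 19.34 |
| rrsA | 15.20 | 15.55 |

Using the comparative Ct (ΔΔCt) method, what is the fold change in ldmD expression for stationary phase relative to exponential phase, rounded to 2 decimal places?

57.28

ΔCt(exponential phase) = 24.830 − 15.200 = 9.630
ΔCt(stationary phase) = 19.340 − 15.550 = 3.790
ΔΔCt = 3.790 − 9.630 = -5.840
Fold change = 2^(−(-5.840)) = 2^5.840 = 57.282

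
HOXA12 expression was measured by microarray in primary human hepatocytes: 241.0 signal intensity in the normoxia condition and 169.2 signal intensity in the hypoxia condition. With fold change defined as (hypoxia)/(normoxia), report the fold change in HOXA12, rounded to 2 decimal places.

0.70

Fold change = 169.2 / 241.0 = 0.702
HOXA12 is downregulated.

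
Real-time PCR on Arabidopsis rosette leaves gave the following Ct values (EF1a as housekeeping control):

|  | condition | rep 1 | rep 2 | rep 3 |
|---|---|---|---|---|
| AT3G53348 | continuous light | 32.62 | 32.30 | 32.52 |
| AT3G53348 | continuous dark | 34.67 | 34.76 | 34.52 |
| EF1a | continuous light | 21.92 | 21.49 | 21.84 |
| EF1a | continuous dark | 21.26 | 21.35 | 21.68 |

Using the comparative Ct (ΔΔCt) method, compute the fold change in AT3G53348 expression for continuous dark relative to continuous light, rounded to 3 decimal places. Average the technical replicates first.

Mean Ct: AT3G53348 continuous light 32.480; AT3G53348 continuous dark 34.650; EF1a continuous light 21.750; EF1a continuous dark 21.430
ΔCt(continuous light) = 32.480 − 21.750 = 10.730
ΔCt(continuous dark) = 34.650 − 21.430 = 13.220
ΔΔCt = 13.220 − 10.730 = 2.490
Fold change = 2^(−2.490) = 0.1780

0.178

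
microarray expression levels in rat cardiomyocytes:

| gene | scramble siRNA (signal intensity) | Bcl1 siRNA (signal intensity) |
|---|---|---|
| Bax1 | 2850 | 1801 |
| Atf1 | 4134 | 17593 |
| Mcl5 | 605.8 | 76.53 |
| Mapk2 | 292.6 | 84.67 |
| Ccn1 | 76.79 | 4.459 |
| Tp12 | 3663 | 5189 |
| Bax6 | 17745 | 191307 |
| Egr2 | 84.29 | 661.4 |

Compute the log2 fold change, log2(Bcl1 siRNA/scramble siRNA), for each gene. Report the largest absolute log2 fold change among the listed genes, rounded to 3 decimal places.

log2(1801/2850) = -0.662  (Bax1)
log2(17593/4134) = 2.089  (Atf1)
log2(76.53/605.8) = -2.985  (Mcl5)
log2(84.67/292.6) = -1.789  (Mapk2)
log2(4.459/76.79) = -4.106  (Ccn1)
log2(5189/3663) = 0.502  (Tp12)
log2(191307/17745) = 3.430  (Bax6)
log2(661.4/84.29) = 2.972  (Egr2)
The largest magnitude belongs to Ccn1.

4.106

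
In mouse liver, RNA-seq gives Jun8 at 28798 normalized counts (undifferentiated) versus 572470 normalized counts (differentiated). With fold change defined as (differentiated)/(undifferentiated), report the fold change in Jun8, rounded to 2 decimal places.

Fold change = 572470 / 28798 = 19.879
Jun8 is upregulated.

19.88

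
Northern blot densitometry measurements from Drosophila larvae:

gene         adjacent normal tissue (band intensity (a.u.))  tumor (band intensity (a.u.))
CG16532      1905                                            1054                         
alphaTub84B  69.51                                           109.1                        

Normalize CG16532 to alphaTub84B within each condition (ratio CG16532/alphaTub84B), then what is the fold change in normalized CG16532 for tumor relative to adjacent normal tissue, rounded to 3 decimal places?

CG16532/alphaTub84B (adjacent normal tissue) = 1905 / 69.51 = 27.406
CG16532/alphaTub84B (tumor) = 1054 / 109.1 = 9.6609
Fold change = 9.6609 / 27.406 = 0.3525

0.353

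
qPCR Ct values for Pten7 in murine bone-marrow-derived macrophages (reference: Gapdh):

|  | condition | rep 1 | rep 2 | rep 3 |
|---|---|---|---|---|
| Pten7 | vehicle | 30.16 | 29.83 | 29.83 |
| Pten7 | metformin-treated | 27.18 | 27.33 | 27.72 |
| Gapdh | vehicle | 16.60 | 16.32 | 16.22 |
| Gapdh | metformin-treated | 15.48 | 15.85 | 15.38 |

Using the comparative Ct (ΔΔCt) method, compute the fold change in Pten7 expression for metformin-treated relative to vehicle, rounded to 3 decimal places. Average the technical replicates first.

3.294

Mean Ct: Pten7 vehicle 29.940; Pten7 metformin-treated 27.410; Gapdh vehicle 16.380; Gapdh metformin-treated 15.570
ΔCt(vehicle) = 29.940 − 16.380 = 13.560
ΔCt(metformin-treated) = 27.410 − 15.570 = 11.840
ΔΔCt = 11.840 − 13.560 = -1.720
Fold change = 2^(−(-1.720)) = 2^1.720 = 3.2944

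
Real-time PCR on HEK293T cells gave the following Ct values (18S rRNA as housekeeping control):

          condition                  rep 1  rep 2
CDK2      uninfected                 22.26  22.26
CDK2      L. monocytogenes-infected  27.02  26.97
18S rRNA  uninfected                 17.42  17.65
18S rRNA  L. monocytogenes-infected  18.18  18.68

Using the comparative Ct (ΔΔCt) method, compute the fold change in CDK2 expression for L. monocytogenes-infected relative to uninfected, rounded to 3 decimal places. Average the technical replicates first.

Mean Ct: CDK2 uninfected 22.260; CDK2 L. monocytogenes-infected 26.995; 18S rRNA uninfected 17.535; 18S rRNA L. monocytogenes-infected 18.430
ΔCt(uninfected) = 22.260 − 17.535 = 4.725
ΔCt(L. monocytogenes-infected) = 26.995 − 18.430 = 8.565
ΔΔCt = 8.565 − 4.725 = 3.840
Fold change = 2^(−3.840) = 0.0698

0.070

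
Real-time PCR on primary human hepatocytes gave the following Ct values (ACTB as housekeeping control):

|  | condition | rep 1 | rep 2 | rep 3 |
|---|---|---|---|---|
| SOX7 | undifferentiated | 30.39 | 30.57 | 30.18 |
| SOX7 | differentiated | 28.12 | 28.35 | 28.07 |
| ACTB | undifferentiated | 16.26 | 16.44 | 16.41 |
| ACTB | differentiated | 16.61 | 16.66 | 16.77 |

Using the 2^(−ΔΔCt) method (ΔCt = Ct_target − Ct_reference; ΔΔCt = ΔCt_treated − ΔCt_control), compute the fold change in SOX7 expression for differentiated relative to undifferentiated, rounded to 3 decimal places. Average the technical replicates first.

5.696

Mean Ct: SOX7 undifferentiated 30.380; SOX7 differentiated 28.180; ACTB undifferentiated 16.370; ACTB differentiated 16.680
ΔCt(undifferentiated) = 30.380 − 16.370 = 14.010
ΔCt(differentiated) = 28.180 − 16.680 = 11.500
ΔΔCt = 11.500 − 14.010 = -2.510
Fold change = 2^(−(-2.510)) = 2^2.510 = 5.6962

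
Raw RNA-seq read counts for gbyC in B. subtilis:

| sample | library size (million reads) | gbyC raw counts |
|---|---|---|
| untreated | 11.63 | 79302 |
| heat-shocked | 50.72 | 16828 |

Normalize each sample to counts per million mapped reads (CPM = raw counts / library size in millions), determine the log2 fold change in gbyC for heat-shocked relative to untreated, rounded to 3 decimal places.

CPM(untreated) = 79302 / 11.63 = 6818.7446
CPM(heat-shocked) = 16828 / 50.72 = 331.7823
Fold change = 331.7823 / 6818.7446 = 0.04866
log2(0.04866) = -4.3612

-4.361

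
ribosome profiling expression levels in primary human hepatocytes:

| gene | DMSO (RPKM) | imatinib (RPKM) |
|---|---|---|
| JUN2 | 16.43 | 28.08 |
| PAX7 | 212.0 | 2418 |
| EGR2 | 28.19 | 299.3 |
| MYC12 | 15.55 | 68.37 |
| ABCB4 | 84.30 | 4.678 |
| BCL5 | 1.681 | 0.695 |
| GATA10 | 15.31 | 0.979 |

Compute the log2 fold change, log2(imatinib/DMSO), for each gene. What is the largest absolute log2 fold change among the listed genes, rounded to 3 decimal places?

log2(28.08/16.43) = 0.773  (JUN2)
log2(2418/212.0) = 3.512  (PAX7)
log2(299.3/28.19) = 3.408  (EGR2)
log2(68.37/15.55) = 2.136  (MYC12)
log2(4.678/84.30) = -4.172  (ABCB4)
log2(0.695/1.681) = -1.274  (BCL5)
log2(0.979/15.31) = -3.967  (GATA10)
The largest magnitude belongs to ABCB4.

4.172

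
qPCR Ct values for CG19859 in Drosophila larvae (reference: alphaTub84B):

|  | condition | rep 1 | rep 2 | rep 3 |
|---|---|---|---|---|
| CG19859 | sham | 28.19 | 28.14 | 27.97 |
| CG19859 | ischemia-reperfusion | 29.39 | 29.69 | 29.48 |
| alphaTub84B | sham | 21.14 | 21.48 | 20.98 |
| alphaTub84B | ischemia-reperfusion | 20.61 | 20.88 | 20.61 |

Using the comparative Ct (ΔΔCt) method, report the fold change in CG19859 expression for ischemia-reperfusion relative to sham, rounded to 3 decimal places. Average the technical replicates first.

0.264

Mean Ct: CG19859 sham 28.100; CG19859 ischemia-reperfusion 29.520; alphaTub84B sham 21.200; alphaTub84B ischemia-reperfusion 20.700
ΔCt(sham) = 28.100 − 21.200 = 6.900
ΔCt(ischemia-reperfusion) = 29.520 − 20.700 = 8.820
ΔΔCt = 8.820 − 6.900 = 1.920
Fold change = 2^(−1.920) = 0.2643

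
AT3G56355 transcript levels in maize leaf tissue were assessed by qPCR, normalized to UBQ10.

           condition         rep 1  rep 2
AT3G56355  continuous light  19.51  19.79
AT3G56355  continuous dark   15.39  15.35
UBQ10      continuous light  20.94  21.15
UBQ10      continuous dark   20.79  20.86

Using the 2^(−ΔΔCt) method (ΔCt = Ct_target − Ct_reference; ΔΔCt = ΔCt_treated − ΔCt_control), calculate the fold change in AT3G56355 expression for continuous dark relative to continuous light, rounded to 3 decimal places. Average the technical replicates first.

16.679

Mean Ct: AT3G56355 continuous light 19.650; AT3G56355 continuous dark 15.370; UBQ10 continuous light 21.045; UBQ10 continuous dark 20.825
ΔCt(continuous light) = 19.650 − 21.045 = -1.395
ΔCt(continuous dark) = 15.370 − 20.825 = -5.455
ΔΔCt = -5.455 − (-1.395) = -4.060
Fold change = 2^(−(-4.060)) = 2^4.060 = 16.6795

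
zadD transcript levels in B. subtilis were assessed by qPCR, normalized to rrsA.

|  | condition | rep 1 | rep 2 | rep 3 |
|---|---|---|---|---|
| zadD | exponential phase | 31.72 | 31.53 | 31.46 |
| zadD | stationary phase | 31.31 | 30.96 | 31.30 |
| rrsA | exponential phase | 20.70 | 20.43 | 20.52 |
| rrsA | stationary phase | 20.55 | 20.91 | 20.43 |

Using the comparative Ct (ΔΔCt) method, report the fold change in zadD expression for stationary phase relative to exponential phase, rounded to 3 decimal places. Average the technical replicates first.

1.376

Mean Ct: zadD exponential phase 31.570; zadD stationary phase 31.190; rrsA exponential phase 20.550; rrsA stationary phase 20.630
ΔCt(exponential phase) = 31.570 − 20.550 = 11.020
ΔCt(stationary phase) = 31.190 − 20.630 = 10.560
ΔΔCt = 10.560 − 11.020 = -0.460
Fold change = 2^(−(-0.460)) = 2^0.460 = 1.3755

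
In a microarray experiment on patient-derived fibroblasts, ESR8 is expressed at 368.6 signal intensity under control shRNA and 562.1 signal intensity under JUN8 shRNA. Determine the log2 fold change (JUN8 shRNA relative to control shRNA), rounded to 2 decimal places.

0.61

Fold change = 562.1 / 368.6 = 1.5250
log2(1.5250) = 0.609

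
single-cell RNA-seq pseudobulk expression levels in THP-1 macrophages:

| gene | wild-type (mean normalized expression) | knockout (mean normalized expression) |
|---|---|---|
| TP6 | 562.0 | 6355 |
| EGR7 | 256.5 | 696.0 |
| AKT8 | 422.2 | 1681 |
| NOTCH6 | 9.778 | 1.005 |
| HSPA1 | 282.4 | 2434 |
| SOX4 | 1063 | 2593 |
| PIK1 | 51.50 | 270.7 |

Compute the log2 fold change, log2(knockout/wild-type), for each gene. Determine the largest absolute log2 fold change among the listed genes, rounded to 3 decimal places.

3.499

log2(6355/562.0) = 3.499  (TP6)
log2(696.0/256.5) = 1.440  (EGR7)
log2(1681/422.2) = 1.993  (AKT8)
log2(1.005/9.778) = -3.282  (NOTCH6)
log2(2434/282.4) = 3.108  (HSPA1)
log2(2593/1063) = 1.286  (SOX4)
log2(270.7/51.50) = 2.394  (PIK1)
The largest magnitude belongs to TP6.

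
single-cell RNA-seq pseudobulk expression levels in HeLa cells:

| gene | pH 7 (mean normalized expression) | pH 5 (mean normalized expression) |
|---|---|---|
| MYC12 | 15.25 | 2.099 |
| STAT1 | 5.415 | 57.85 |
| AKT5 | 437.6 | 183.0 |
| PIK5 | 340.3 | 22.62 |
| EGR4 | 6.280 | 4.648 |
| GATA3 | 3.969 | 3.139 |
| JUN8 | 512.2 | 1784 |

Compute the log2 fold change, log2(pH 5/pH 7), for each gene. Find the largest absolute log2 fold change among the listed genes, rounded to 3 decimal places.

3.911

log2(2.099/15.25) = -2.861  (MYC12)
log2(57.85/5.415) = 3.417  (STAT1)
log2(183.0/437.6) = -1.258  (AKT5)
log2(22.62/340.3) = -3.911  (PIK5)
log2(4.648/6.280) = -0.434  (EGR4)
log2(3.139/3.969) = -0.338  (GATA3)
log2(1784/512.2) = 1.800  (JUN8)
The largest magnitude belongs to PIK5.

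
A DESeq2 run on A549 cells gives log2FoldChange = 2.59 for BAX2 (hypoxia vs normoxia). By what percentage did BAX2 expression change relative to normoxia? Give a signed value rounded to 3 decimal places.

Fold change = 2^(2.59) = 6.0210
Percent change = (FC − 1) × 100% = (6.0210 − 1) × 100 = 502.099%

502.099%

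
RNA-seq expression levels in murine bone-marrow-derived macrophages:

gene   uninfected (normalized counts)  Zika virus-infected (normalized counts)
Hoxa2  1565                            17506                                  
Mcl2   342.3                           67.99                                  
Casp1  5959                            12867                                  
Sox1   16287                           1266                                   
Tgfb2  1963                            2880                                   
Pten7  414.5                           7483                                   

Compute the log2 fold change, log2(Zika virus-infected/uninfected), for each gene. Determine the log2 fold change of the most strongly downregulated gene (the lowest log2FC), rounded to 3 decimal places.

-3.685

log2(17506/1565) = 3.484  (Hoxa2)
log2(67.99/342.3) = -2.332  (Mcl2)
log2(12867/5959) = 1.111  (Casp1)
log2(1266/16287) = -3.685  (Sox1)
log2(2880/1963) = 0.553  (Tgfb2)
log2(7483/414.5) = 4.174  (Pten7)
Sox1 is most strongly downregulated.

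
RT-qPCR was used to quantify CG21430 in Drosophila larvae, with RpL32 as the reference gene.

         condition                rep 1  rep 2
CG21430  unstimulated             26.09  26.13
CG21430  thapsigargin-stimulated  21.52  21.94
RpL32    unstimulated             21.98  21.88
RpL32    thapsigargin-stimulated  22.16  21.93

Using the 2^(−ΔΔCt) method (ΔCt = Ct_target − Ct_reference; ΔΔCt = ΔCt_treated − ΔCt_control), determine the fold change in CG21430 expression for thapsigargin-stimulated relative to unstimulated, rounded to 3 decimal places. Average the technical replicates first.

22.549

Mean Ct: CG21430 unstimulated 26.110; CG21430 thapsigargin-stimulated 21.730; RpL32 unstimulated 21.930; RpL32 thapsigargin-stimulated 22.045
ΔCt(unstimulated) = 26.110 − 21.930 = 4.180
ΔCt(thapsigargin-stimulated) = 21.730 − 22.045 = -0.315
ΔΔCt = -0.315 − 4.180 = -4.495
Fold change = 2^(−(-4.495)) = 2^4.495 = 22.5491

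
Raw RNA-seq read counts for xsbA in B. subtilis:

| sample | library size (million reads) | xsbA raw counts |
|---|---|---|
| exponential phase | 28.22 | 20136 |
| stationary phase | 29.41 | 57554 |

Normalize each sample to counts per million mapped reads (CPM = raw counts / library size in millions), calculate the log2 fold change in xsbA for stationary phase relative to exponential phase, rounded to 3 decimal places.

1.456

CPM(exponential phase) = 20136 / 28.22 = 713.5365
CPM(stationary phase) = 57554 / 29.41 = 1956.9534
Fold change = 1956.9534 / 713.5365 = 2.74261
log2(2.74261) = 1.4556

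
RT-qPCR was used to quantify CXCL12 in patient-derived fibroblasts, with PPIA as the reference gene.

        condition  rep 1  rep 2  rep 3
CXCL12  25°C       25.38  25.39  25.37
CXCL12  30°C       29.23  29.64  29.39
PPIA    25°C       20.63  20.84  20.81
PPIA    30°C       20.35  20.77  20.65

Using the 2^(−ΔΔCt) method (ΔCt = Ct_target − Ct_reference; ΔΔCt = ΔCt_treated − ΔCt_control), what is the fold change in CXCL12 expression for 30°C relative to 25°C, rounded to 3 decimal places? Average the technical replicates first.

0.054

Mean Ct: CXCL12 25°C 25.380; CXCL12 30°C 29.420; PPIA 25°C 20.760; PPIA 30°C 20.590
ΔCt(25°C) = 25.380 − 20.760 = 4.620
ΔCt(30°C) = 29.420 − 20.590 = 8.830
ΔΔCt = 8.830 − 4.620 = 4.210
Fold change = 2^(−4.210) = 0.0540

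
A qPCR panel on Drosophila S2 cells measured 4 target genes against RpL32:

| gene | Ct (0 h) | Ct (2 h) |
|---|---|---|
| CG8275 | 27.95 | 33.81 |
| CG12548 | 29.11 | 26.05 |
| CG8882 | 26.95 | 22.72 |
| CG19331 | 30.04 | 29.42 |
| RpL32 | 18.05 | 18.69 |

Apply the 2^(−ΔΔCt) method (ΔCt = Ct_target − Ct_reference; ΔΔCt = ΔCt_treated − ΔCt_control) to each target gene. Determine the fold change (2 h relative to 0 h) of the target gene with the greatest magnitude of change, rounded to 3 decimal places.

0.027

CG8275: ΔΔCt = (33.81−18.69) − (27.95−18.05) = 15.12 − 9.90 = 5.22; fold change = 2^-5.22 = 0.027
CG12548: ΔΔCt = (26.05−18.69) − (29.11−18.05) = 7.36 − 11.06 = -3.70; fold change = 2^3.70 = 12.996
CG8882: ΔΔCt = (22.72−18.69) − (26.95−18.05) = 4.03 − 8.90 = -4.87; fold change = 2^4.87 = 29.243
CG19331: ΔΔCt = (29.42−18.69) − (30.04−18.05) = 10.73 − 11.99 = -1.26; fold change = 2^1.26 = 2.395
CG8275 has the largest |ΔΔCt| = 5.22.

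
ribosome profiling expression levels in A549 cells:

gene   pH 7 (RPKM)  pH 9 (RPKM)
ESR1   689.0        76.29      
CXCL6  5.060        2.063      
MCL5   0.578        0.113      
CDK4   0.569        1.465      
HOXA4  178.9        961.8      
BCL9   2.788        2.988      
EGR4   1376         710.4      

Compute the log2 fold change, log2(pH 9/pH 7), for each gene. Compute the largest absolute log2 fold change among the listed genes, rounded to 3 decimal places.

3.175

log2(76.29/689.0) = -3.175  (ESR1)
log2(2.063/5.060) = -1.294  (CXCL6)
log2(0.113/0.578) = -2.355  (MCL5)
log2(1.465/0.569) = 1.364  (CDK4)
log2(961.8/178.9) = 2.427  (HOXA4)
log2(2.988/2.788) = 0.100  (BCL9)
log2(710.4/1376) = -0.954  (EGR4)
The largest magnitude belongs to ESR1.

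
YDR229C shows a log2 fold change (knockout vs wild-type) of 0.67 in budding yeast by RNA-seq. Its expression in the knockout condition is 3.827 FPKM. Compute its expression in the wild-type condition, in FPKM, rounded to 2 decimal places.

2.41

Fold change = 2^(0.67) = 1.5911
wild-type expression = 3.827 / 1.5911 = 2.41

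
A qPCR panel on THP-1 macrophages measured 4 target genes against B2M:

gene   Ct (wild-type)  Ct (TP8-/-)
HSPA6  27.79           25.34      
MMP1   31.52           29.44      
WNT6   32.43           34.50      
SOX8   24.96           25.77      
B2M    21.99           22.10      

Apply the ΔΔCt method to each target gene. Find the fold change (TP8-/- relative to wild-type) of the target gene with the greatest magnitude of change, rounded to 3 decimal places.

5.897

HSPA6: ΔΔCt = (25.34−22.10) − (27.79−21.99) = 3.24 − 5.80 = -2.56; fold change = 2^2.56 = 5.897
MMP1: ΔΔCt = (29.44−22.10) − (31.52−21.99) = 7.34 − 9.53 = -2.19; fold change = 2^2.19 = 4.563
WNT6: ΔΔCt = (34.50−22.10) − (32.43−21.99) = 12.40 − 10.44 = 1.96; fold change = 2^-1.96 = 0.257
SOX8: ΔΔCt = (25.77−22.10) − (24.96−21.99) = 3.67 − 2.97 = 0.70; fold change = 2^-0.70 = 0.616
HSPA6 has the largest |ΔΔCt| = 2.56.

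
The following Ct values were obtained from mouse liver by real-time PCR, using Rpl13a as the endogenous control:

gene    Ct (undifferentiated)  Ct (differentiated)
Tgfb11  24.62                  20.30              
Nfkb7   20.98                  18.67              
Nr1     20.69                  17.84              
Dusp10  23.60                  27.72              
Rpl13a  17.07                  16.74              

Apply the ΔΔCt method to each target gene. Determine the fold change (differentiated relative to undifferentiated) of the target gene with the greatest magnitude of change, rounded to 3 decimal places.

0.046

Tgfb11: ΔΔCt = (20.30−16.74) − (24.62−17.07) = 3.56 − 7.55 = -3.99; fold change = 2^3.99 = 15.889
Nfkb7: ΔΔCt = (18.67−16.74) − (20.98−17.07) = 1.93 − 3.91 = -1.98; fold change = 2^1.98 = 3.945
Nr1: ΔΔCt = (17.84−16.74) − (20.69−17.07) = 1.10 − 3.62 = -2.52; fold change = 2^2.52 = 5.736
Dusp10: ΔΔCt = (27.72−16.74) − (23.60−17.07) = 10.98 − 6.53 = 4.45; fold change = 2^-4.45 = 0.046
Dusp10 has the largest |ΔΔCt| = 4.45.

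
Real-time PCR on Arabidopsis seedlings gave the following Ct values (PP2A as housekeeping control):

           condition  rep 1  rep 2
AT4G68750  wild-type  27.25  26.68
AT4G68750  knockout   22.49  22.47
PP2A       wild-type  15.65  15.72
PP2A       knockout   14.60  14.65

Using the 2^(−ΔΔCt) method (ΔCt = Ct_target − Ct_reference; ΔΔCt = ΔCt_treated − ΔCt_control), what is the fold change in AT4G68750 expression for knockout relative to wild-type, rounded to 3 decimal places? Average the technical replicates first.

10.741

Mean Ct: AT4G68750 wild-type 26.965; AT4G68750 knockout 22.480; PP2A wild-type 15.685; PP2A knockout 14.625
ΔCt(wild-type) = 26.965 − 15.685 = 11.280
ΔCt(knockout) = 22.480 − 14.625 = 7.855
ΔΔCt = 7.855 − 11.280 = -3.425
Fold change = 2^(−(-3.425)) = 2^3.425 = 10.7406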